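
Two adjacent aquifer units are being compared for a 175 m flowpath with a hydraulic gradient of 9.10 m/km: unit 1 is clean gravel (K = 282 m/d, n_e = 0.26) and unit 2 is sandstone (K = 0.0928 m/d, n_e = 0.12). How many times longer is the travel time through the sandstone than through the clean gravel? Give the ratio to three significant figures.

Unit 1 (clean gravel): v = 282×0.0091/0.26 = 9.870 m/d, t = 175/9.870 = 17.73 d
Unit 2 (sandstone): v = 0.0928×0.0091/0.12 = 0.007037 m/d, t = 175/0.007037 = 24870 d
t(sandstone) / t(clean gravel) = 24870/17.73 = 1400

1400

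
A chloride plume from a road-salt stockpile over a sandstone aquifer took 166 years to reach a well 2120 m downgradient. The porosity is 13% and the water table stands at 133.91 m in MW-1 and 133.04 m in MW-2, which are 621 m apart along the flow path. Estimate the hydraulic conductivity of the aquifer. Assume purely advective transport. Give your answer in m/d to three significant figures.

3.25 m/d

Hydraulic gradient i = (133.91 − 133.04) / 621 = 0.87 / 621 = 0.001401
t = 166 years = 60590 d
v = L / t = 2120 / 60590 = 0.03499 m/d
K = v · n / i = 0.03499 × 0.13 / 0.001401 = 3.25 m/d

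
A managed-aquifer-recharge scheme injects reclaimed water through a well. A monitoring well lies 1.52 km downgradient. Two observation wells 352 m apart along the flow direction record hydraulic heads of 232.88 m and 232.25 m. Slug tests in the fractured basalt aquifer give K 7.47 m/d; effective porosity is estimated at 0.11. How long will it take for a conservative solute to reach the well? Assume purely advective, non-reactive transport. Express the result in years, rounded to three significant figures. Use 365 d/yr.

34.3 years

Hydraulic gradient i = (232.88 − 232.25) / 352 = 0.63 / 352 = 0.001790
q = Ki = 7.47 × 0.001790 = 0.01337 m/d
v = Ki/n = 7.47·0.001790/0.11 = 0.1215 m/d
L = 1.52 km = 1520 m
t = L / v = 1520 / 0.1215 = 12510 d
   = 12510 / 365 = 34.3 yr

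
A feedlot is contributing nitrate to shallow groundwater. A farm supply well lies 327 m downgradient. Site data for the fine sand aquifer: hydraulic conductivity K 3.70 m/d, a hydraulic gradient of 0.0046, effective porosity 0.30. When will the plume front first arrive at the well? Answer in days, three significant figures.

Specific discharge q = 3.70 × 0.0046 = 0.01702 m/d
Seepage velocity v = q / n = 0.01702 / 0.30 = 0.05673 m/d
t = L / v = 327 / 0.05673 = 5764 d

5760 days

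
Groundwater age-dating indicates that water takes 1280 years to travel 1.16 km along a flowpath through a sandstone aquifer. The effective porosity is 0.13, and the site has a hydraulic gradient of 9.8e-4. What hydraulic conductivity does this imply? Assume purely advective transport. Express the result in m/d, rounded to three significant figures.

t = 1280 years = 467200 d
L = 1.16 km = 1160 m
v = L / t = 1160 / 467200 = 0.002483 m/d
K = v · n / i = 0.002483 × 0.13 / 9.8e-4 = 0.329 m/d

0.329 m/d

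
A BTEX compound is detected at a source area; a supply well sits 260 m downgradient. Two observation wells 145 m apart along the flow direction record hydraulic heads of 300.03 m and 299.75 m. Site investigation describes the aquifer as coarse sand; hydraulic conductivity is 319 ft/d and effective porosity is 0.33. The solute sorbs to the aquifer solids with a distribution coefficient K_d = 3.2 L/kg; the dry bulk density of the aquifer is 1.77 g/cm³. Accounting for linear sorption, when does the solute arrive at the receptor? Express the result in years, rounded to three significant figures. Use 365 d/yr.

Hydraulic gradient i = (300.03 − 299.75) / 145 = 0.28 / 145 = 0.001931
K = 319 ft/d × 0.3048 = 97.23 m/d
Specific discharge q = 97.23 × 0.001931 = 0.1878 m/d
Average linear velocity = 0.1878 / 0.33 = 0.5690 m/d
Retardation R = 1 + ρ_b·K_d/n = 1 + 1.77×3.2/0.33 = 18.16
Contaminant velocity v_c = v/R = 0.5690/18.16 = 0.03132 m/d
t = L/v_c = 260/0.03132 = 8300 d
   = 8300/365 = 22.7 yr

22.7 years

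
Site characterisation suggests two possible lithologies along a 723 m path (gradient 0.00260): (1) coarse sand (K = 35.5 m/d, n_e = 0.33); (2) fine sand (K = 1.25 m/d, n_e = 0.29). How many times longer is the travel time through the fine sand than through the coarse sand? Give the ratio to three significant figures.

25.0

Unit 1 (coarse sand): v = 35.5×0.0026/0.33 = 0.2797 m/d, t = 723/0.2797 = 2585 d
Unit 2 (fine sand): v = 1.25×0.0026/0.29 = 0.01121 m/d, t = 723/0.01121 = 64510 d
t(fine sand) / t(coarse sand) = 64510/2585 = 25.0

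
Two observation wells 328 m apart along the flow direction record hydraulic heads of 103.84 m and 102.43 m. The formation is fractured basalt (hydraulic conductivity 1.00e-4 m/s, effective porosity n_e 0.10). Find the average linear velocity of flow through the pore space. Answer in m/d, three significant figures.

Hydraulic gradient i = (103.84 − 102.43) / 328 = 1.41 / 328 = 0.004299
K = 1.00e-4 m/s × 86400 s/d = 8.640 m/d
q = Ki = 8.640 × 0.004299 = 0.03714 m/d
Average linear velocity = 0.03714 / 0.10 = 0.3714 m/d

0.371 m/d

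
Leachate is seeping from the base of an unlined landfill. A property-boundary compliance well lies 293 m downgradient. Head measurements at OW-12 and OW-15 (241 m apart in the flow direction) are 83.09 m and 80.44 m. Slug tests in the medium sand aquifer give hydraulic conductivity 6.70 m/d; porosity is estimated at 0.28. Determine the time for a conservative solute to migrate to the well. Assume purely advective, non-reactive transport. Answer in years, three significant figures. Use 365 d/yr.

3.05 years

Hydraulic gradient i = (83.09 − 80.44) / 241 = 2.65 / 241 = 0.01100
Specific discharge q = 6.70 × 0.01100 = 0.07367 m/d
v_s = q/n_e = 0.07367/0.28 = 0.2631 m/d
t = L / v = 293 / 0.2631 = 1114 d
   = 1114 / 365 = 3.05 yr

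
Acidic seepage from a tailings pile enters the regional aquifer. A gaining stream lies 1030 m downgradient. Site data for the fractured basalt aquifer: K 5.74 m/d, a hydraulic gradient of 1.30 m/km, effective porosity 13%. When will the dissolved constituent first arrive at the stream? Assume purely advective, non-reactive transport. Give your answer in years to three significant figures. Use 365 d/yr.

49.2 years

q = Ki = 5.74 × 0.0013 = 0.007462 m/d
v = Ki/n = 5.74·0.0013/0.13 = 0.05740 m/d
t = L / v = 1030 / 0.05740 = 17940 d
   = 17940 / 365 = 49.2 yr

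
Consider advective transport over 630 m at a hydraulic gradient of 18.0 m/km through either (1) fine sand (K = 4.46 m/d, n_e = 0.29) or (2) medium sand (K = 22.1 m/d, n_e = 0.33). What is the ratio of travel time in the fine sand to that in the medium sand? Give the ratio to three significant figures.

4.35

Unit 1 (fine sand): v = 4.46×0.018/0.29 = 0.2768 m/d, t = 630/0.2768 = 2276 d
Unit 2 (medium sand): v = 22.1×0.018/0.33 = 1.205 m/d, t = 630/1.205 = 522.6 d
t(fine sand) / t(medium sand) = 2276/522.6 = 4.35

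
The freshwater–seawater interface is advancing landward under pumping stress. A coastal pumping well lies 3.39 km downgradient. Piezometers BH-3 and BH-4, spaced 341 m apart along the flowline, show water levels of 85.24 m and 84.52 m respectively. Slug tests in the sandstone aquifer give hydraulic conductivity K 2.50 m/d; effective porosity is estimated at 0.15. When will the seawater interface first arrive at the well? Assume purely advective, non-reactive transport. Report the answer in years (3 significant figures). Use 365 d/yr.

Hydraulic gradient i = (85.24 − 84.52) / 341 = 0.72 / 341 = 0.002111
q = Ki = 2.50 × 0.002111 = 0.005279 m/d
v_s = q/n_e = 0.005279/0.15 = 0.03519 m/d
L = 3.39 km = 3390 m
t = L / v = 3390 / 0.03519 = 96330 d
   = 96330 / 365 = 264 yr

264 years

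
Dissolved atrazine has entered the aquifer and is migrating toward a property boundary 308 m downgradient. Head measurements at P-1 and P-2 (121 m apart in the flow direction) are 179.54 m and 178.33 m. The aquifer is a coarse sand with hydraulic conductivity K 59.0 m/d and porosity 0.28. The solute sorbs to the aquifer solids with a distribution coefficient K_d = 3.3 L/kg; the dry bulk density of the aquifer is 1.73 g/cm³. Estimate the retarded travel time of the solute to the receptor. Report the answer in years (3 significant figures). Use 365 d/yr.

8.57 years

Hydraulic gradient i = (179.54 − 178.33) / 121 = 1.21 / 121 = 0.01000
Specific discharge q = 59.0 × 0.01000 = 0.5900 m/d
Average linear velocity = 0.5900 / 0.28 = 2.107 m/d
Retardation R = 1 + ρ_b·K_d/n = 1 + 1.73×3.3/0.28 = 21.39
Contaminant velocity v_c = v/R = 2.107/21.39 = 0.09851 m/d
t = L/v_c = 308/0.09851 = 3126 d
   = 3126/365 = 8.57 yr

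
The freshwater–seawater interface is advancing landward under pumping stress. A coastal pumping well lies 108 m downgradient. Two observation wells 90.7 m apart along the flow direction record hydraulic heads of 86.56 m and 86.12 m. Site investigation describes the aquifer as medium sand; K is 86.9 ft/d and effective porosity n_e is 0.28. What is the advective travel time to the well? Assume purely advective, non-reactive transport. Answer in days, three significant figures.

235 days

Hydraulic gradient i = (86.56 − 86.12) / 90.7 = 0.44 / 90.7 = 0.004851
K = 86.9 ft/d × 0.3048 = 26.49 m/d
Darcy flux q = K·i = 26.49 × 0.004851 = 0.1285 m/d
Average linear velocity = 0.1285 / 0.28 = 0.4589 m/d
t = L / v = 108 / 0.4589 = 235.3 d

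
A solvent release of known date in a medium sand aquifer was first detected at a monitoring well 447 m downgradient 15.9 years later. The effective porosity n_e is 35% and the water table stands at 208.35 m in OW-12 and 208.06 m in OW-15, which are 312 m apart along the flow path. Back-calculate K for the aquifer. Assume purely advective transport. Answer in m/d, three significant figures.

29.0 m/d

Hydraulic gradient i = (208.35 − 208.06) / 312 = 0.29 / 312 = 9.295e-4
t = 15.9 years = 5804 d
v = L / t = 447 / 5804 = 0.07702 m/d
K = v · n / i = 0.07702 × 0.35 / 9.295e-4 = 29.0 m/d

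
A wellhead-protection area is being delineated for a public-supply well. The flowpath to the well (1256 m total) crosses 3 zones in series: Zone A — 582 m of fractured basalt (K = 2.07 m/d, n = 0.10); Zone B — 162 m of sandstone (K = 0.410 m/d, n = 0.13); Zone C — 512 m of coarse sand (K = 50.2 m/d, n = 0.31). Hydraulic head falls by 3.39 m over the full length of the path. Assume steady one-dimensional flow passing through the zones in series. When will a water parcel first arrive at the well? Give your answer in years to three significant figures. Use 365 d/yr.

Continuity: the same q passes through each zone, so ΔH = q·Σ(L_j/K_j) — the zones act as resistances in series.
Σ(L/K) = 582/2.07 + 162/0.410 + 512/50.2 = 281.2 + 395.1 + 10.20 = 686.5 d
q = ΔH / Σ(L/K) = 3.39 / 686.5 = 0.004938 m/d (same in every zone)
Zone A: v = q/n = 0.004938/0.10 = 0.04938 m/d → t_A = 582/0.04938 = 11790 d
Zone B: v = q/n = 0.004938/0.13 = 0.03799 m/d → t_B = 162/0.03799 = 4265 d
Zone C: v = q/n = 0.004938/0.31 = 0.01593 m/d → t_C = 512/0.01593 = 32140 d
Total t = 11790 + 4265 + 32140 = 48190 d
   = 48190 / 365 = 132 yr

132 years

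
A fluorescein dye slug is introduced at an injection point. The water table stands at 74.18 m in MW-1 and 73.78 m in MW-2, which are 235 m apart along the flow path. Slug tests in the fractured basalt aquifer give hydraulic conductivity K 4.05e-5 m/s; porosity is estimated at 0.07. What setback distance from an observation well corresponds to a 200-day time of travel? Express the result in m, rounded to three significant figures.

Hydraulic gradient i = (74.18 − 73.78) / 235 = 0.40 / 235 = 0.001702
K = 4.05e-5 m/s × 86400 s/d = 3.499 m/d
Darcy flux q = K·i = 3.499 × 0.001702 = 0.005956 m/d
v = Ki/n = 3.499·0.001702/0.07 = 0.08509 m/d
L = v × T = 0.08509 × 200 = 17.02 m

17.0 m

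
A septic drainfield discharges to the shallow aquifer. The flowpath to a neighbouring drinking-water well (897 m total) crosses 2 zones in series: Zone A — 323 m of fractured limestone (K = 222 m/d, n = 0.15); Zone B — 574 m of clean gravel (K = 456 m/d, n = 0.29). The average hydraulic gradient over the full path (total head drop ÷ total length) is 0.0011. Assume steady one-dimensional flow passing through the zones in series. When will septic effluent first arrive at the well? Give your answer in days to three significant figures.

Steady 1-D flow in series ⇒ the Darcy flux q is identical in every zone and the zone head losses add (resistances L/K in series).
Σ(L/K) = 323/222 + 574/456 = 1.455 + 1.259 = 2.714 d
K_eq = L_total / Σ(L/K) = 897 / 2.714 = 330.5 m/d
q = K_eq · i = 330.5 × 0.0011 = 0.3636 m/d (same in every zone)
Zone A: v = q/n = 0.3636/0.15 = 2.424 m/d → t_A = 323/2.424 = 133.3 d
Zone B: v = q/n = 0.3636/0.29 = 1.254 m/d → t_B = 574/1.254 = 457.8 d
Total t = 133.3 + 457.8 = 591.1 d

591 days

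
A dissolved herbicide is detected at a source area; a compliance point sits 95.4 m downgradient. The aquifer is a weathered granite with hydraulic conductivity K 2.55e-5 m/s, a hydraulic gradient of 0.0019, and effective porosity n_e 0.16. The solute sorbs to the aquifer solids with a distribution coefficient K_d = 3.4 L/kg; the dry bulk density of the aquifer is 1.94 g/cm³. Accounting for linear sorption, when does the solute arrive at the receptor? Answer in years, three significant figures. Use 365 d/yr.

K = 2.55e-5 m/s × 86400 s/d = 2.203 m/d
Darcy flux q = K·i = 2.203 × 0.0019 = 0.004186 m/d
Seepage velocity v = q / n = 0.004186 / 0.16 = 0.02616 m/d
Retardation R = 1 + ρ_b·K_d/n = 1 + 1.94×3.4/0.16 = 42.23
Contaminant velocity v_c = v/R = 0.02616/42.23 = 6.196e-4 m/d
t = L/v_c = 95.4/6.196e-4 = 154000 d
   = 154000/365 = 422 yr

422 years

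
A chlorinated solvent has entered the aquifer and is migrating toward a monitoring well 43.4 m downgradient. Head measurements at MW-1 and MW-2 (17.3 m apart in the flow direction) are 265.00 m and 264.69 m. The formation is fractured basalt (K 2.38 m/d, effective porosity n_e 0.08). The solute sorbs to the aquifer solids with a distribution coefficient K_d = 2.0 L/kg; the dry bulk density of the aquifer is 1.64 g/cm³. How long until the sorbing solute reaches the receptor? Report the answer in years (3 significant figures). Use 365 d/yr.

9.37 years

Hydraulic gradient i = (265.00 − 264.69) / 17.3 = 0.31 / 17.3 = 0.01792
q = Ki = 2.38 × 0.01792 = 0.04265 m/d
Seepage velocity v = q / n = 0.04265 / 0.08 = 0.5331 m/d
Retardation R = 1 + ρ_b·K_d/n = 1 + 1.64×2.0/0.08 = 42.00
Contaminant velocity v_c = v/R = 0.5331/42.00 = 0.01269 m/d
t = L/v_c = 43.4/0.01269 = 3419 d
   = 3419/365 = 9.37 yr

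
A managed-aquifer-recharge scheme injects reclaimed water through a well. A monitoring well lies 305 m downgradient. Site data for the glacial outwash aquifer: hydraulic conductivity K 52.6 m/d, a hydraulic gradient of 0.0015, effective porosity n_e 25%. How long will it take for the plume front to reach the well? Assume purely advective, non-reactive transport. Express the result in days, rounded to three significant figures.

966 days

Specific discharge q = 52.6 × 0.0015 = 0.07890 m/d
Average linear velocity = 0.07890 / 0.25 = 0.3156 m/d
t = L / v = 305 / 0.3156 = 966.4 d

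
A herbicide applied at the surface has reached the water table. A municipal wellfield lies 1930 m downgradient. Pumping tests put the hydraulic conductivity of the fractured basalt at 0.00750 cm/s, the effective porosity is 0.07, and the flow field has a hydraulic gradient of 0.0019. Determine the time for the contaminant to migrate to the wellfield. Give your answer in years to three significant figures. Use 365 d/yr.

30.1 years

K = 0.00750 cm/s × 864 = 6.480 m/d
Darcy flux q = K·i = 6.480 × 0.0019 = 0.01231 m/d
Seepage velocity v = q / n = 0.01231 / 0.07 = 0.1759 m/d
t = L / v = 1930 / 0.1759 = 10970 d
   = 10970 / 365 = 30.1 yr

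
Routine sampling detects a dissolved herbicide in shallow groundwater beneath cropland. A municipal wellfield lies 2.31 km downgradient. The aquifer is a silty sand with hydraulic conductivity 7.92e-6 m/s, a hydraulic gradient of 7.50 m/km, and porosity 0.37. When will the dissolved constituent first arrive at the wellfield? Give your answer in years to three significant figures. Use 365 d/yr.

K = 7.92e-6 m/s × 86400 s/d = 0.6843 m/d
Darcy flux q = K·i = 0.6843 × 0.0075 = 0.005132 m/d
v = Ki/n = 0.6843·0.0075/0.37 = 0.01387 m/d
L = 2.31 km = 2310 m
t = L / v = 2310 / 0.01387 = 166500 d
   = 166500 / 365 = 456 yr

456 years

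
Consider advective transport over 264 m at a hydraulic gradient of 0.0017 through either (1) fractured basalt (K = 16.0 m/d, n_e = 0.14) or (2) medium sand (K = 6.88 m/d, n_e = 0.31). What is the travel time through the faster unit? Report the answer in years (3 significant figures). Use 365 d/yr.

3.72 years

Unit 1 (fractured basalt): v = 16.0×0.0017/0.14 = 0.1943 m/d, t = 264/0.1943 = 1359 d
Unit 2 (medium sand): v = 6.88×0.0017/0.31 = 0.03773 m/d, t = 264/0.03773 = 6997 d
Faster: 1359 d / 365 = 3.72 yr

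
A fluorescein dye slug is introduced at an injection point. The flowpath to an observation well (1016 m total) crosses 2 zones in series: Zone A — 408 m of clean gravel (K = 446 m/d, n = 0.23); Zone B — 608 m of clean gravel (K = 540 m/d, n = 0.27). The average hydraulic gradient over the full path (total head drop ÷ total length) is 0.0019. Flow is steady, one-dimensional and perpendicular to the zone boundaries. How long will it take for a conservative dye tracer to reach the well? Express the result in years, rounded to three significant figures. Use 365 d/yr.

0.747 years

Steady 1-D flow in series ⇒ the Darcy flux q is identical in every zone and the zone head losses add (resistances L/K in series).
Σ(L/K) = 408/446 + 608/540 = 0.9148 + 1.126 = 2.041 d
K_eq = L_total / Σ(L/K) = 1016 / 2.041 = 497.9 m/d
q = K_eq · i = 497.9 × 0.0019 = 0.9459 m/d (same in every zone)
Zone A: v = q/n = 0.9459/0.23 = 4.113 m/d → t_A = 408/4.113 = 99.20 d
Zone B: v = q/n = 0.9459/0.27 = 3.503 m/d → t_B = 608/3.503 = 173.5 d
Total t = 99.20 + 173.5 = 272.7 d
   = 272.7 / 365 = 0.747 yr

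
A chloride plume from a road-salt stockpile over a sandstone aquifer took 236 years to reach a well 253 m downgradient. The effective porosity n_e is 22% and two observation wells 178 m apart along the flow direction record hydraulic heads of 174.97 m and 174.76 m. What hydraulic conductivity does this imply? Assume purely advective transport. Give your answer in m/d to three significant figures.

0.548 m/d

Hydraulic gradient i = (174.97 − 174.76) / 178 = 0.21 / 178 = 0.001180
t = 236 years = 86140 d
v = L / t = 253 / 86140 = 0.002937 m/d
K = v · n / i = 0.002937 × 0.22 / 0.001180 = 0.548 m/d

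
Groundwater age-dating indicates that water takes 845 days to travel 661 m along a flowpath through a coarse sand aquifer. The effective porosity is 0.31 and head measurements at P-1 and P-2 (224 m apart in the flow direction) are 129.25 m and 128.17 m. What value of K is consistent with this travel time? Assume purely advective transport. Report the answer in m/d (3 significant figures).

50.3 m/d

Hydraulic gradient i = (129.25 − 128.17) / 224 = 1.08 / 224 = 0.004821
v = L / t = 661 / 845 = 0.7822 m/d
K = v · n / i = 0.7822 × 0.31 / 0.004821 = 50.3 m/d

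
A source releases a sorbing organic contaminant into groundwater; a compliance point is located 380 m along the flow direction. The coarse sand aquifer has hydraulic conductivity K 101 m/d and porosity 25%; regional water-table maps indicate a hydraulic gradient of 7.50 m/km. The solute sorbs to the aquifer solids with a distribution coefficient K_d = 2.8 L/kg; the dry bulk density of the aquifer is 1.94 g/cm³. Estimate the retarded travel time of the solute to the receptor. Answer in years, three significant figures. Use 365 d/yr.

q = Ki = 101 × 0.0075 = 0.7575 m/d
Average linear velocity = 0.7575 / 0.25 = 3.030 m/d
Retardation R = 1 + ρ_b·K_d/n = 1 + 1.94×2.8/0.25 = 22.73
Contaminant velocity v_c = v/R = 3.030/22.73 = 0.1333 m/d
t = L/v_c = 380/0.1333 = 2850 d
   = 2850/365 = 7.81 yr

7.81 years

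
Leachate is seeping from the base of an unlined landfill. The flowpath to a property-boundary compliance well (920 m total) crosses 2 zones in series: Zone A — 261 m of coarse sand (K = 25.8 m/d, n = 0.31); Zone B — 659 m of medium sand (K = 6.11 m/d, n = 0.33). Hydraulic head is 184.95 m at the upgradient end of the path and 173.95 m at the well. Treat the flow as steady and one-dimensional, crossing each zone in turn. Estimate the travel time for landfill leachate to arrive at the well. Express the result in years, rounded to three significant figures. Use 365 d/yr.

8.77 years

Total head drop ΔH = 184.95 − 173.95 = 11.00 m
Steady 1-D flow in series ⇒ the Darcy flux q is identical in every zone and the zone head losses add (resistances L/K in series).
Σ(L/K) = 261/25.8 + 659/6.11 = 10.12 + 107.9 = 118.0 d
q = ΔH / Σ(L/K) = 11.00 / 118.0 = 0.09324 m/d (same in every zone)
Zone A: v = q/n = 0.09324/0.31 = 0.3008 m/d → t_A = 261/0.3008 = 867.7 d
Zone B: v = q/n = 0.09324/0.33 = 0.2826 m/d → t_B = 659/0.2826 = 2332 d
Total t = 867.7 + 2332 = 3200 d
   = 3200 / 365 = 8.77 yr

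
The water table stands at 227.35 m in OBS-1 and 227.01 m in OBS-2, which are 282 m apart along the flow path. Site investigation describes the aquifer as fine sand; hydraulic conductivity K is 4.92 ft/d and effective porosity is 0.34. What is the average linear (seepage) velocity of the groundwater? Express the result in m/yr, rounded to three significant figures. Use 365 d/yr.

Hydraulic gradient i = (227.35 − 227.01) / 282 = 0.34 / 282 = 0.001206
K = 4.92 ft/d × 0.3048 = 1.500 m/d
Darcy flux q = K·i = 1.500 × 0.001206 = 0.001808 m/d
v_s = q/n_e = 0.001808/0.34 = 0.005318 m/d
   = 0.005318 × 365 = 1.94 m/yr

1.94 m/yr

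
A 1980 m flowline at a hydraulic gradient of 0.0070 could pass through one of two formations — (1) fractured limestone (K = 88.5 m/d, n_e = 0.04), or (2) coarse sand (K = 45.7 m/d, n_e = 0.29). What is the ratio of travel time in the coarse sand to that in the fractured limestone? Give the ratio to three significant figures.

Unit 1 (fractured limestone): v = 88.5×0.0070/0.04 = 15.49 m/d, t = 1980/15.49 = 127.8 d
Unit 2 (coarse sand): v = 45.7×0.0070/0.29 = 1.103 m/d, t = 1980/1.103 = 1795 d
t(coarse sand) / t(fractured limestone) = 1795/127.8 = 14.0

14.0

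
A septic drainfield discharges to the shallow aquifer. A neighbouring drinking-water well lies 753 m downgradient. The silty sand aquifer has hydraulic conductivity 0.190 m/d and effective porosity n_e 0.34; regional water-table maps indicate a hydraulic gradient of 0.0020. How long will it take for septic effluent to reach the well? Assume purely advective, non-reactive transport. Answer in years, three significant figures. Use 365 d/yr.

q = Ki = 0.190 × 0.0020 = 3.800e-4 m/d
Average linear velocity = 3.800e-4 / 0.34 = 0.001118 m/d
t = L / v = 753 / 0.001118 = 673700 d
   = 673700 / 365 = 1850 yr

1850 years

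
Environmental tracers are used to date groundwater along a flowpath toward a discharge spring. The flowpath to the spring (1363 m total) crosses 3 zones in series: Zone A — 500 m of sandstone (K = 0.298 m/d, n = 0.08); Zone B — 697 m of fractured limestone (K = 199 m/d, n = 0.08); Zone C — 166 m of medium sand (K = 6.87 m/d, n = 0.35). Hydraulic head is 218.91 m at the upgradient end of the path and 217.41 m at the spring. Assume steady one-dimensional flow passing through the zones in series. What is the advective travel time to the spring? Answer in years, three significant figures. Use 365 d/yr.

Total head drop ΔH = 218.91 − 217.41 = 1.50 m
Steady 1-D flow in series ⇒ the Darcy flux q is identical in every zone and the zone head losses add (resistances L/K in series).
Σ(L/K) = 500/0.298 + 697/199 + 166/6.87 = 1678 + 3.503 + 24.16 = 1706 d
q = ΔH / Σ(L/K) = 1.50 / 1706 = 8.795e-4 m/d (same in every zone)
Zone A: v = q/n = 8.795e-4/0.08 = 0.01099 m/d → t_A = 500/0.01099 = 45480 d
Zone B: v = q/n = 8.795e-4/0.08 = 0.01099 m/d → t_B = 697/0.01099 = 63400 d
Zone C: v = q/n = 8.795e-4/0.35 = 0.002513 m/d → t_C = 166/0.002513 = 66060 d
Total t = 45480 + 63400 + 66060 = 174900 d
   = 174900 / 365 = 479 yr

479 years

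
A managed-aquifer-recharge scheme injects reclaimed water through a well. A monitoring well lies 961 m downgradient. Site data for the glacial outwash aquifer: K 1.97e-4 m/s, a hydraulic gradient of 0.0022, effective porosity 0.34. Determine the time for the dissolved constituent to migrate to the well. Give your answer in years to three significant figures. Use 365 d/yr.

23.9 years

K = 1.97e-4 m/s × 86400 s/d = 17.02 m/d
Darcy flux q = K·i = 17.02 × 0.0022 = 0.03745 m/d
Average linear velocity = 0.03745 / 0.34 = 0.1101 m/d
t = L / v = 961 / 0.1101 = 8726 d
   = 8726 / 365 = 23.9 yr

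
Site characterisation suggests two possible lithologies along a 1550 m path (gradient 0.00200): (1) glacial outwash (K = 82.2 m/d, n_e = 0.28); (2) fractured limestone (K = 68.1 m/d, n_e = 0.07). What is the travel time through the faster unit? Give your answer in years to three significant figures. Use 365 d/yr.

2.18 years

Unit 1 (glacial outwash): v = 82.2×0.0020/0.28 = 0.5871 m/d, t = 1550/0.5871 = 2640 d
Unit 2 (fractured limestone): v = 68.1×0.0020/0.07 = 1.946 m/d, t = 1550/1.946 = 796.6 d
Faster: 796.6 d / 365 = 2.18 yr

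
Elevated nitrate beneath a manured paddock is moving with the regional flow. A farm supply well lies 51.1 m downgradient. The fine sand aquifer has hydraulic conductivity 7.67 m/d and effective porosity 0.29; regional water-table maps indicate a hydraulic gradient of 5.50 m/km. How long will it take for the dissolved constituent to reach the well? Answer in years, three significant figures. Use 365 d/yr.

q = Ki = 7.67 × 0.0055 = 0.04219 m/d
v_s = q/n_e = 0.04219/0.29 = 0.1455 m/d
t = L / v = 51.1 / 0.1455 = 351.3 d
   = 351.3 / 365 = 0.962 yr

0.962 years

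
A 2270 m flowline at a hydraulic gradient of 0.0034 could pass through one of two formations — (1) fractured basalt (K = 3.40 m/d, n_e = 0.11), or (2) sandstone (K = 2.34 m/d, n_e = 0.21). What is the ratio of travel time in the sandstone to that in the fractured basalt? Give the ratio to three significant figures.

Unit 1 (fractured basalt): v = 3.40×0.0034/0.11 = 0.1051 m/d, t = 2270/0.1051 = 21600 d
Unit 2 (sandstone): v = 2.34×0.0034/0.21 = 0.03789 m/d, t = 2270/0.03789 = 59920 d
t(sandstone) / t(fractured basalt) = 59920/21600 = 2.77

2.77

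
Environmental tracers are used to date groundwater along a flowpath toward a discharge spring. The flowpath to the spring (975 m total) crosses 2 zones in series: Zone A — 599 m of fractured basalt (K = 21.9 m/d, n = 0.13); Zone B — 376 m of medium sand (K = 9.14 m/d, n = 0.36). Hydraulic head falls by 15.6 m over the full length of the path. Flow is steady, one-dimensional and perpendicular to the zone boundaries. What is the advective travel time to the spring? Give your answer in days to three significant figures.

Continuity: the same q passes through each zone, so ΔH = q·Σ(L_j/K_j) — the zones act as resistances in series.
Σ(L/K) = 599/21.9 + 376/9.14 = 27.35 + 41.14 = 68.49 d
q = ΔH / Σ(L/K) = 15.6 / 68.49 = 0.2278 m/d (same in every zone)
Zone A: v = q/n = 0.2278/0.13 = 1.752 m/d → t_A = 599/1.752 = 341.9 d
Zone B: v = q/n = 0.2278/0.36 = 0.6327 m/d → t_B = 376/0.6327 = 594.3 d
Total t = 341.9 + 594.3 = 936.2 d

936 days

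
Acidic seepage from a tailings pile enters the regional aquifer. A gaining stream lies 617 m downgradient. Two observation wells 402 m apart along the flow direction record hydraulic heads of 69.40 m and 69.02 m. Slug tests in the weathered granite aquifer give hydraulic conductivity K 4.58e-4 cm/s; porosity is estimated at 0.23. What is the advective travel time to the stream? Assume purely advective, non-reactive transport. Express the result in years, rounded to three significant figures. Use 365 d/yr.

Hydraulic gradient i = (69.40 − 69.02) / 402 = 0.38 / 402 = 9.453e-4
K = 4.58e-4 cm/s × 864 = 0.3957 m/d
Specific discharge q = 0.3957 × 9.453e-4 = 3.741e-4 m/d
Average linear velocity = 3.741e-4 / 0.23 = 0.001626 m/d
t = L / v = 617 / 0.001626 = 379400 d
   = 379400 / 365 = 1040 yr

1040 years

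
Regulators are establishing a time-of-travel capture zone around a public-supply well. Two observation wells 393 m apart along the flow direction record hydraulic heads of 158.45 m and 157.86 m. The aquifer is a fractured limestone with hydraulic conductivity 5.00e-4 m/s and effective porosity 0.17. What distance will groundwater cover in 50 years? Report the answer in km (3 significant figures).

Hydraulic gradient i = (158.45 − 157.86) / 393 = 0.59 / 393 = 0.001501
K = 5.00e-4 m/s × 86400 s/d = 43.20 m/d
q = Ki = 43.20 × 0.001501 = 0.06485 m/d
Seepage velocity v = q / n = 0.06485 / 0.17 = 0.3815 m/d
T = 50 yr × 365 = 18250 d
L = v × T = 0.3815 × 18250 = 6962 m
   = 6.96 km

6.96 km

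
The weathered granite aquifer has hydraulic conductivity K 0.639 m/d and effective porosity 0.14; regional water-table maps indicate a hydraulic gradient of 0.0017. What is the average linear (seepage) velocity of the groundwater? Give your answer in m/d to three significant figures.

q = Ki = 0.639 × 0.0017 = 0.001086 m/d
Average linear velocity = 0.001086 / 0.14 = 0.007759 m/d

0.00776 m/d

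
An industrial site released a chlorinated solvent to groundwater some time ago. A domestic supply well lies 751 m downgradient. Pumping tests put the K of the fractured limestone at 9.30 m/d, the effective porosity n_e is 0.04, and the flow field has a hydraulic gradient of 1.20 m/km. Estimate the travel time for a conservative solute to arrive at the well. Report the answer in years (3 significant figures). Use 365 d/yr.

7.37 years

Darcy flux q = K·i = 9.30 × 0.0012 = 0.01116 m/d
v = Ki/n = 9.30·0.0012/0.04 = 0.2790 m/d
t = L / v = 751 / 0.2790 = 2692 d
   = 2692 / 365 = 7.37 yr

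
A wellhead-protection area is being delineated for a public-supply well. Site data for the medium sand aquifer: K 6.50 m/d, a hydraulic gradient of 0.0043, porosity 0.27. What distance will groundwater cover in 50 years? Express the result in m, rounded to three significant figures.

Darcy flux q = K·i = 6.50 × 0.0043 = 0.02795 m/d
Average linear velocity = 0.02795 / 0.27 = 0.1035 m/d
T = 50 yr × 365 = 18250 d
L = v × T = 0.1035 × 18250 = 1889 m

1890 m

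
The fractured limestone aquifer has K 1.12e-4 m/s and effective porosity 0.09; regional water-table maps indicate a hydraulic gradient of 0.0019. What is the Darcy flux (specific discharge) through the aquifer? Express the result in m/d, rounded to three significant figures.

0.0184 m/d

K = 1.12e-4 m/s × 86400 s/d = 9.677 m/d
Specific discharge q = 9.677 × 0.0019 = 0.01839 m/d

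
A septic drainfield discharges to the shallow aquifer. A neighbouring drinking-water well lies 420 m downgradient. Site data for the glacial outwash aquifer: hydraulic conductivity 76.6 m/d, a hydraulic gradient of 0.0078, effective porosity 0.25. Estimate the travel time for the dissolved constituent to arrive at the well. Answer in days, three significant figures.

176 days

Specific discharge q = 76.6 × 0.0078 = 0.5975 m/d
v_s = q/n_e = 0.5975/0.25 = 2.390 m/d
t = L / v = 420 / 2.390 = 175.7 d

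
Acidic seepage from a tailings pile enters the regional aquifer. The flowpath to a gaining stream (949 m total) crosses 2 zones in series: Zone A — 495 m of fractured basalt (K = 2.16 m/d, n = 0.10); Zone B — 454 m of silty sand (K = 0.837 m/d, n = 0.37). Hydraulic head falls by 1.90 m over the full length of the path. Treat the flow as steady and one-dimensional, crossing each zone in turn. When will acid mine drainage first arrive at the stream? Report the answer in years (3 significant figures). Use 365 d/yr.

Steady 1-D flow in series ⇒ the Darcy flux q is identical in every zone and the zone head losses add (resistances L/K in series).
Σ(L/K) = 495/2.16 + 454/0.837 = 229.2 + 542.4 = 771.6 d
q = ΔH / Σ(L/K) = 1.90 / 771.6 = 0.002462 m/d (same in every zone)
Zone A: v = q/n = 0.002462/0.10 = 0.02462 m/d → t_A = 495/0.02462 = 20100 d
Zone B: v = q/n = 0.002462/0.37 = 0.006655 m/d → t_B = 454/0.006655 = 68220 d
Total t = 20100 + 68220 = 88320 d
   = 88320 / 365 = 242 yr

242 years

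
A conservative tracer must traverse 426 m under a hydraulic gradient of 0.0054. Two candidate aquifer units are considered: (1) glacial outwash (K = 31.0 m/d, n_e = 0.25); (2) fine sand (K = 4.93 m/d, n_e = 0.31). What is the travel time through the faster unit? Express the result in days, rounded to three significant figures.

636 days

Unit 1 (glacial outwash): v = 31.0×0.0054/0.25 = 0.6696 m/d, t = 426/0.6696 = 636.2 d
Unit 2 (fine sand): v = 4.93×0.0054/0.31 = 0.08588 m/d, t = 426/0.08588 = 4961 d
Faster unit: t = 636 d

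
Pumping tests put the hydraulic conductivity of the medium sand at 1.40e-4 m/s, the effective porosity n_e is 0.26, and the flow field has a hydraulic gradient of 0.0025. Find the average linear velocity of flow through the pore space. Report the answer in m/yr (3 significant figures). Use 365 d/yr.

42.5 m/yr

K = 1.40e-4 m/s × 86400 s/d = 12.10 m/d
Specific discharge q = 12.10 × 0.0025 = 0.03024 m/d
v_s = q/n_e = 0.03024/0.26 = 0.1163 m/d
   = 0.1163 × 365 = 42.5 m/yr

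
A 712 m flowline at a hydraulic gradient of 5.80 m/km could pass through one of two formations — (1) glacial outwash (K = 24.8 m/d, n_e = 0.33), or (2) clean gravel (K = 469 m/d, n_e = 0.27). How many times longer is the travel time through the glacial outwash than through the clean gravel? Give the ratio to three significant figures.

Unit 1 (glacial outwash): v = 24.8×0.0058/0.33 = 0.4359 m/d, t = 712/0.4359 = 1633 d
Unit 2 (clean gravel): v = 469×0.0058/0.27 = 10.07 m/d, t = 712/10.07 = 70.67 d
t(glacial outwash) / t(clean gravel) = 1633/70.67 = 23.1

23.1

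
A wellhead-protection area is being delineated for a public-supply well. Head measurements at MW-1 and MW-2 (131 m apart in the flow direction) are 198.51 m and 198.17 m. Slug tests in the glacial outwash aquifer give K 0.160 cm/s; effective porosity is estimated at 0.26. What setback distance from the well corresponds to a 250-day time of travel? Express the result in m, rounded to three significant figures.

345 m

Hydraulic gradient i = (198.51 − 198.17) / 131 = 0.34 / 131 = 0.002595
K = 0.160 cm/s × 864 = 138.2 m/d
q = Ki = 138.2 × 0.002595 = 0.3588 m/d
v_s = q/n_e = 0.3588/0.26 = 1.380 m/d
L = v × T = 1.380 × 250 = 345.0 m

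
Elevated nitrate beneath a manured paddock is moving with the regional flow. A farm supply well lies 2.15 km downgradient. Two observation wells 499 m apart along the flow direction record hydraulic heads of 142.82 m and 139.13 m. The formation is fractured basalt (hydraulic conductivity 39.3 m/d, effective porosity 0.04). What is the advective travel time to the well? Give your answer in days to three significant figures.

296 days

Hydraulic gradient i = (142.82 − 139.13) / 499 = 3.69 / 499 = 0.007395
Specific discharge q = 39.3 × 0.007395 = 0.2906 m/d
v_s = q/n_e = 0.2906/0.04 = 7.265 m/d
L = 2.15 km = 2150 m
t = L / v = 2150 / 7.265 = 295.9 d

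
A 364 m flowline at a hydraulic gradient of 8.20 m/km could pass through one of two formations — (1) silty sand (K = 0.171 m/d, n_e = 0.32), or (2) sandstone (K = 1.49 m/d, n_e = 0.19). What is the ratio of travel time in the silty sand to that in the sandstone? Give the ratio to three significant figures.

Unit 1 (silty sand): v = 0.171×0.0082/0.32 = 0.004382 m/d, t = 364/0.004382 = 83070 d
Unit 2 (sandstone): v = 1.49×0.0082/0.19 = 0.06431 m/d, t = 364/0.06431 = 5661 d
t(silty sand) / t(sandstone) = 83070/5661 = 14.7

14.7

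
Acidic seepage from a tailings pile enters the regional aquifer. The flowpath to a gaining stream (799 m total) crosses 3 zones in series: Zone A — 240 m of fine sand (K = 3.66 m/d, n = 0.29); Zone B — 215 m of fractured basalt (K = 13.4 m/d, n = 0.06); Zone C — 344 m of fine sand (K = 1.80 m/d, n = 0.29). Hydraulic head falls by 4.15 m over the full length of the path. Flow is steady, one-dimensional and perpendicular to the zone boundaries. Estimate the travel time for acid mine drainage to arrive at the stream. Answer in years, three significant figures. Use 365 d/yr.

32.8 years

Continuity: the same q passes through each zone, so ΔH = q·Σ(L_j/K_j) — the zones act as resistances in series.
Σ(L/K) = 240/3.66 + 215/13.4 + 344/1.80 = 65.57 + 16.04 + 191.1 = 272.7 d
q = ΔH / Σ(L/K) = 4.15 / 272.7 = 0.01522 m/d (same in every zone)
Zone A: v = q/n = 0.01522/0.29 = 0.05247 m/d → t_A = 240/0.05247 = 4574 d
Zone B: v = q/n = 0.01522/0.06 = 0.2536 m/d → t_B = 215/0.2536 = 847.8 d
Zone C: v = q/n = 0.01522/0.29 = 0.05247 m/d → t_C = 344/0.05247 = 6556 d
Total t = 4574 + 847.8 + 6556 = 11980 d
   = 11980 / 365 = 32.8 yr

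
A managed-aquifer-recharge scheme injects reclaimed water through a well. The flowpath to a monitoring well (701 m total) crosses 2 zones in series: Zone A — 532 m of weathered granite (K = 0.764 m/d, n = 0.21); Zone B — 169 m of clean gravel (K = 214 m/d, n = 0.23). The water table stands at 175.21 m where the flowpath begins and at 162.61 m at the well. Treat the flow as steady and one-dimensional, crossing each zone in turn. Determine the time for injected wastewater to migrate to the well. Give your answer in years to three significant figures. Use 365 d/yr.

Total head drop ΔH = 175.21 − 162.61 = 12.60 m
Continuity: the same q passes through each zone, so ΔH = q·Σ(L_j/K_j) — the zones act as resistances in series.
Σ(L/K) = 532/0.764 + 169/214 = 696.3 + 0.7897 = 697.1 d
q = ΔH / Σ(L/K) = 12.60 / 697.1 = 0.01807 m/d (same in every zone)
Zone A: v = q/n = 0.01807/0.21 = 0.08607 m/d → t_A = 532/0.08607 = 6181 d
Zone B: v = q/n = 0.01807/0.23 = 0.07858 m/d → t_B = 169/0.07858 = 2151 d
Total t = 6181 + 2151 = 8332 d
   = 8332 / 365 = 22.8 yr

22.8 years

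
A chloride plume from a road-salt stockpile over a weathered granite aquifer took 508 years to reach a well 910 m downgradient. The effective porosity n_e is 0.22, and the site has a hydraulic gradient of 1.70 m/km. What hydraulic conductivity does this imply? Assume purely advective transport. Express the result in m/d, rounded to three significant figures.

0.635 m/d

t = 508 years = 185400 d
v = L / t = 910 / 185400 = 0.004908 m/d
K = v · n / i = 0.004908 × 0.22 / 0.0017 = 0.635 m/d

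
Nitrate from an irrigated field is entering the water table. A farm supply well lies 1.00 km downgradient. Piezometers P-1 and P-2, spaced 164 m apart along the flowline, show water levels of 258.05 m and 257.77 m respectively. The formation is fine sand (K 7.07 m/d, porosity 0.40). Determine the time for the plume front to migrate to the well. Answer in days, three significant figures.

Hydraulic gradient i = (258.05 − 257.77) / 164 = 0.28 / 164 = 0.001707
Specific discharge q = 7.07 × 0.001707 = 0.01207 m/d
v_s = q/n_e = 0.01207/0.40 = 0.03018 m/d
L = 1.00 km = 1000 m
t = L / v = 1000 / 0.03018 = 33140 d

33100 days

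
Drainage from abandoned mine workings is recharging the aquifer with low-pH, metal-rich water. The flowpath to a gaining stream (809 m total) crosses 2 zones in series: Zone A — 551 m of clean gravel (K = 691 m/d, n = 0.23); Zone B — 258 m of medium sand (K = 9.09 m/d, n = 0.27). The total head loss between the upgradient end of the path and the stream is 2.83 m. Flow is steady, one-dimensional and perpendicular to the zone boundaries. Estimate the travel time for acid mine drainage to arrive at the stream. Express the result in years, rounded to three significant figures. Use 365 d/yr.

5.55 years

Steady 1-D flow in series ⇒ the Darcy flux q is identical in every zone and the zone head losses add (resistances L/K in series).
Σ(L/K) = 551/691 + 258/9.09 = 0.7974 + 28.38 = 29.18 d
q = ΔH / Σ(L/K) = 2.83 / 29.18 = 0.09698 m/d (same in every zone)
Zone A: v = q/n = 0.09698/0.23 = 0.4217 m/d → t_A = 551/0.4217 = 1307 d
Zone B: v = q/n = 0.09698/0.27 = 0.3592 m/d → t_B = 258/0.3592 = 718.3 d
Total t = 1307 + 718.3 = 2025 d
   = 2025 / 365 = 5.55 yr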